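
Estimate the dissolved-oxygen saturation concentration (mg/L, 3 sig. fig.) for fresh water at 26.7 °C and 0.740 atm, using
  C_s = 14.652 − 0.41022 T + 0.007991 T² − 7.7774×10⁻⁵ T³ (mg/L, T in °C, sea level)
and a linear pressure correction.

At sea level: C_s = 14.652 − 0.41022×26.7 + 0.007991×26.7² − 7.7774×10⁻⁵×26.7³ = 7.915 mg/L.
Pressure correction: C_s' = 7.915 × 0.740 = 5.857 mg/L.

C_s ≈ 5.86 mg/L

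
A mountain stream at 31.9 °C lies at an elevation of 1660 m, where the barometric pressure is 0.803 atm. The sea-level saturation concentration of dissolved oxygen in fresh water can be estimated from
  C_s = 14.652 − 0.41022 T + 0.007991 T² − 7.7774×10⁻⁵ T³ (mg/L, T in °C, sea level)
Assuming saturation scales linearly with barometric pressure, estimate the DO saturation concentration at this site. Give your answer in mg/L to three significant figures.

At sea level: C_s = 14.652 − 0.41022×31.9 + 0.007991×31.9² − 7.7774×10⁻⁵×31.9³ = 7.173 mg/L.
Pressure correction: C_s' = 7.173 × 0.803 = 5.760 mg/L.

C_s ≈ 5.76 mg/L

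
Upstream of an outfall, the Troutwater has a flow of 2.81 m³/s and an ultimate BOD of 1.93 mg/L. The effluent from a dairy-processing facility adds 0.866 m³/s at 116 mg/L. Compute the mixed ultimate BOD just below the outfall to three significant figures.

Flow-weighted mixing: C = (Q_r C_r + Q_w C_w)/(Q_r + Q_w)
= (2.81×1.93 + 0.866×116)/(2.81 + 0.866) = 105.9/3.676 = 28.80 mg/L.

28.8 mg/L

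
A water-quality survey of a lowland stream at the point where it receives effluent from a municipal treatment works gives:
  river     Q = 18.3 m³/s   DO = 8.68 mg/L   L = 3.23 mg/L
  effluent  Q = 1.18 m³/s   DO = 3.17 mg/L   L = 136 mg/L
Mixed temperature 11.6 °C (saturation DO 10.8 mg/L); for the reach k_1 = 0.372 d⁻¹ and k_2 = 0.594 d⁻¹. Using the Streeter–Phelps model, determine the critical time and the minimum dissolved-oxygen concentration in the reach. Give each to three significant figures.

t_c ≈ 1.48 d; minimum DO ≈ 6.73 mg/L

Mixed DO = (18.3×8.68 + 1.18×3.17)/(18.3+1.18) = 162.6/19.48 = 8.346 mg/L.
Mixed L₀ = (18.3×3.23 + 1.18×136)/(19.48) = 219.6/19.48 = 11.27 mg/L.
Initial deficit D₀ = C_s − DO₀ = 10.8 − 8.346 = 2.454 mg/L.
t_c = (1/0.2220) ln[(0.594/0.372)(1 − 2.454×0.2220/(0.372×11.27))] = 4.505 × ln(1.389) = 1.481 d.
D_c = (0.372/0.594) × 11.27 × e^(−0.372×1.481) = 0.6263 × 11.27 × 0.5764 = 4.069 mg/L.
Minimum DO = 10.8 − 4.069 = 6.731 mg/L.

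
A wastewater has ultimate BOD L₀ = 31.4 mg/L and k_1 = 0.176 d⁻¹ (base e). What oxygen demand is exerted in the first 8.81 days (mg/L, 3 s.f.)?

y_t = L₀(1 − e^(−k_1 t)) = 31.4 × (1 − e^(−0.176×8.81))
= 31.4 × (1 − 0.2121) = 31.4 × 0.7879 = 24.74 mg/L.

y ≈ 24.7 mg/L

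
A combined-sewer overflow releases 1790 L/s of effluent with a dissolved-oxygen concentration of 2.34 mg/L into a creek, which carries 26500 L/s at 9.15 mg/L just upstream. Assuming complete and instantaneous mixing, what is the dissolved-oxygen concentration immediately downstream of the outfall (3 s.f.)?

Flow-weighted mixing: C = (Q_r C_r + Q_w C_w)/(Q_r + Q_w)
= (26500×9.15 + 1790×2.34)/(26500 + 1790) = 246700/28290 = 8.719 mg/L.

8.72 mg/L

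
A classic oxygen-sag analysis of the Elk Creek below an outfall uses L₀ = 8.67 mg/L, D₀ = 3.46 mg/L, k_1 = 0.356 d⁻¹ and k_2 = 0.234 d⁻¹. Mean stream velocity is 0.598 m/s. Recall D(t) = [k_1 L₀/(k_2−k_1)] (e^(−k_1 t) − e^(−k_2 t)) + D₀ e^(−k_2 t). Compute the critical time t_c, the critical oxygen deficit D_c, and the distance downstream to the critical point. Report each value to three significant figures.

t_c ≈ 2.39 d; D_c ≈ 5.64 mg/L; x_c ≈ 123 km

With k_2/k_1 = 0.6573 and 1 − D₀(k_2−k_1)/(k_1 L₀) = 1.137,
t_c = ln(0.6573 × 1.137) / (0.234 − 0.356) = ln(0.7472) / -0.1220 = -0.2914/-0.1220 = 2.389 d.
L(t_c) = L₀ e^(−k_1 t_c) = 8.67 × 0.4272 = 3.704 mg/L, and at the critical point k_2 D_c = k_1 L, so D_c = (0.356/0.234) × 3.704 = 5.636 mg/L.
x_c = v t_c = 0.598 m/s × 2.389 d × 86400 s/d = 123400 m ≈ 123 km.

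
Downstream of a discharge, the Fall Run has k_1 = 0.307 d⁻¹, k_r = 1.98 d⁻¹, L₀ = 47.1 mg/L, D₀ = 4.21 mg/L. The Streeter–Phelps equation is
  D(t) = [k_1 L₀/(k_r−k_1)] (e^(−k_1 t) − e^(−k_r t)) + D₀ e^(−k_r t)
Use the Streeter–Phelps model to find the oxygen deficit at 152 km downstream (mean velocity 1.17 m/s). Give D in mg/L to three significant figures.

Travel time t = x/v = 152 km / (1.17 m/s) = 152000 m / 1.17 m/s = 129900 s = 1.504 d.
k_1 L₀/(k_r−k_1) = 0.307×47.1/(1.98−0.307) = 14.46/1.673 = 8.643 mg/L.
e^(−k_1 t) = e^(−0.307×1.504) = 0.6303; e^(−k_r t) = e^(−1.98×1.504) = 0.05093.
D = 8.643 × (0.6303 − 0.05093) + 4.21 × 0.05093 = 5.007 + 0.2144 = 5.222 mg/L.

D ≈ 5.22 mg/L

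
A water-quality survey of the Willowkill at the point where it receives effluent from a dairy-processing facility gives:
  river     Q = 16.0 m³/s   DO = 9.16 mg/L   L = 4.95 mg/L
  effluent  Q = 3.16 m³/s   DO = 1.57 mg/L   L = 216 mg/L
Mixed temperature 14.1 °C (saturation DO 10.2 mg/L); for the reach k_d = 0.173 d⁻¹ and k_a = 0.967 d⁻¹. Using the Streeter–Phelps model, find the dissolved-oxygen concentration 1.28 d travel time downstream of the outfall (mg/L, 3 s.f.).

Mixed DO = (16.0×9.16 + 3.16×1.57)/(16.0+3.16) = 151.5/19.16 = 7.908 mg/L.
Mixed L₀ = (16.0×4.95 + 3.16×216)/(19.16) = 761.8/19.16 = 39.76 mg/L.
Initial deficit D₀ = C_s − DO₀ = 10.2 − 7.908 = 2.292 mg/L.
D(1.28) = [0.173×39.76/(0.967−0.173)](e^(−0.173×1.28) − e^(−0.967×1.28)) + 2.292 e^(−0.967×1.28)
= 8.663 × (0.8014 − 0.2900) + 2.292 × 0.2900 = 5.094 mg/L.
DO = 10.2 − 5.094 = 5.106 mg/L.

DO ≈ 5.11 mg/L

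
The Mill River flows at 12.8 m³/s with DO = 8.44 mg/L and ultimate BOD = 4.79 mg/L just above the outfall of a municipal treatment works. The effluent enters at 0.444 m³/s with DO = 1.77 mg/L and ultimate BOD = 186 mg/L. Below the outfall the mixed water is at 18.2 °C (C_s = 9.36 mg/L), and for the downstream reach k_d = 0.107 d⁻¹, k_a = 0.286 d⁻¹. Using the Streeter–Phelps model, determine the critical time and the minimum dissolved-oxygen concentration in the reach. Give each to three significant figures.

t_c ≈ 4.41 d; minimum DO ≈ 6.82 mg/L

Mixed DO = (12.8×8.44 + 0.444×1.77)/(12.8+0.444) = 108.8/13.24 = 8.216 mg/L.
Mixed L₀ = (12.8×4.79 + 0.444×186)/(13.24) = 143.9/13.24 = 10.86 mg/L.
Initial deficit D₀ = C_s − DO₀ = 9.36 − 8.216 = 1.144 mg/L.
t_c = (1/0.1790) ln[(0.286/0.107)(1 − 1.144×0.1790/(0.107×10.86))] = 5.587 × ln(2.202) = 4.410 d.
D_c = (0.107/0.286) × 10.86 × e^(−0.107×4.410) = 0.3741 × 10.86 × 0.6238 = 2.536 mg/L.
Minimum DO = 9.36 − 2.536 = 6.824 mg/L.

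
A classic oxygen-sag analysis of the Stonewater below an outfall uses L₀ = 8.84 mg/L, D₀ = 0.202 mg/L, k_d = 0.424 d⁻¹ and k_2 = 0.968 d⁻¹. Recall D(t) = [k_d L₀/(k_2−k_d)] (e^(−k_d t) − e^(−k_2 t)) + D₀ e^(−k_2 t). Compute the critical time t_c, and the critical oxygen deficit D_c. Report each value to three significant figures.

t_c = [1/(k_2−k_d)] ln[(k_2/k_d)(1 − D₀(k_2−k_d)/(k_d L₀))]
= [1/(0.968−0.424)] ln[(0.968/0.424)(1 − 0.202×0.5440/(0.424×8.84))]
= (1/0.5440) ln[2.283 × 0.9707] = 1.838 × ln(2.216) = 1.838 × 0.7957 = 1.463 d.
L(t_c) = L₀ e^(−k_d t_c) = 8.84 × 0.5378 = 4.754 mg/L, and at the critical point k_2 D_c = k_d L, so D_c = (0.424/0.968) × 4.754 = 2.083 mg/L.

t_c ≈ 1.46 d; D_c ≈ 2.08 mg/L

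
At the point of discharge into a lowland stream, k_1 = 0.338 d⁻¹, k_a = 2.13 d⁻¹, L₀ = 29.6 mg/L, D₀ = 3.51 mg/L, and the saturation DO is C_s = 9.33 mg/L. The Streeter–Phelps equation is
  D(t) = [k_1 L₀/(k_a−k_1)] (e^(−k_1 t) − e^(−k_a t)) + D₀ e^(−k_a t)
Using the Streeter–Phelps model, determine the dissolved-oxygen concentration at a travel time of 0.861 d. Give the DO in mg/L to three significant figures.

k_1 L₀/(k_a−k_1) = 0.338×29.6/(2.13−0.338) = 10.00/1.792 = 5.583 mg/L.
e^(−k_1 t) = e^(−0.338×0.8610) = 0.7475; e^(−k_a t) = e^(−2.13×0.8610) = 0.1598.
D = 5.583 × (0.7475 − 0.1598) + 3.51 × 0.1598 = 3.281 + 0.5608 = 3.842 mg/L.
DO = C_s − D = 9.33 − 3.842 = 5.488 mg/L.

DO ≈ 5.49 mg/L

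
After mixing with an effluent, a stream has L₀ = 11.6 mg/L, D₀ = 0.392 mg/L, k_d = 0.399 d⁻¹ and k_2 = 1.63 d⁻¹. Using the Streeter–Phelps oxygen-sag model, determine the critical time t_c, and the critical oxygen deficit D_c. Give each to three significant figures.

t_c ≈ 1.05 d; D_c ≈ 1.86 mg/L

t_c = [1/(k_2−k_d)] ln[(k_2/k_d)(1 − D₀(k_2−k_d)/(k_d L₀))]
= [1/(1.63−0.399)] ln[(1.63/0.399)(1 − 0.392×1.231/(0.399×11.6))]
= (1/1.231) ln[4.085 × 0.8957] = 0.8123 × ln(3.659) = 0.8123 × 1.297 = 1.054 d.
L(t_c) = L₀ e^(−k_d t_c) = 11.6 × 0.6567 = 7.618 mg/L, and at the critical point k_2 D_c = k_d L, so D_c = (0.399/1.63) × 7.618 = 1.865 mg/L.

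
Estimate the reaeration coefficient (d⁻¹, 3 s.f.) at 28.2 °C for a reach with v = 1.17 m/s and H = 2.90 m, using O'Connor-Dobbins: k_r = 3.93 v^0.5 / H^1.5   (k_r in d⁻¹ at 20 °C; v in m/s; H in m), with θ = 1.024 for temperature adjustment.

k_r(20) = 3.93 × 1.17^0.5 / 2.90^1.5 = 3.93 × 1.082 / 4.939 = 0.8608 d⁻¹.
k_r(28.2) = 0.8608 × 1.024^(28.2−20) = 0.8608 × 1.215 = 1.046 d⁻¹.

k_r ≈ 1.05 d⁻¹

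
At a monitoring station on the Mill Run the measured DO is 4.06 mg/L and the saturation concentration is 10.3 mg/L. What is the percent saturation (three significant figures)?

% saturation = C/C_s × 100 = 4.06/10.3 × 100 = 39.4 %.

39.4 % saturation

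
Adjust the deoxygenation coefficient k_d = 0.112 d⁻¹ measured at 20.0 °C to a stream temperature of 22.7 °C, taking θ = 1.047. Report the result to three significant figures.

k_d ≈ 0.127 d⁻¹

k_d(T₂) = k_d(T₁) · θ^(T₂−T₁) = 0.112 × 1.047^(22.7−20.0)
= 0.112 × 1.047^2.70 = 0.112 × 1.132 = 0.1268 d⁻¹.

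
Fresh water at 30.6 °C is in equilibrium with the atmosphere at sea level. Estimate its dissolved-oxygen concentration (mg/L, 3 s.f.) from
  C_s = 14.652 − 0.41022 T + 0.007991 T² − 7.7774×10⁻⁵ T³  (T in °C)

C_s ≈ 7.35 mg/L

C_s = 14.652 − 0.41022×30.6 + 0.007991×30.6² − 7.7774×10⁻⁵×30.6³ = 7.353 mg/L.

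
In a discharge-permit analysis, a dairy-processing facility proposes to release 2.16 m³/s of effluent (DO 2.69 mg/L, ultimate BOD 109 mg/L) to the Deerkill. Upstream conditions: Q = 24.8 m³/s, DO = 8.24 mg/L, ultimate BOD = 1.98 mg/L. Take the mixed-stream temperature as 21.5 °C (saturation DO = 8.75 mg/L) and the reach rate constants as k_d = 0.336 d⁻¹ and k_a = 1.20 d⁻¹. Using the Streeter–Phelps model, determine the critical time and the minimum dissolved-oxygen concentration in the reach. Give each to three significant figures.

Mixed DO = (24.8×8.24 + 2.16×2.69)/(24.8+2.16) = 210.2/26.96 = 7.795 mg/L.
Mixed L₀ = (24.8×1.98 + 2.16×109)/(26.96) = 284.5/26.96 = 10.55 mg/L.
Initial deficit D₀ = C_s − DO₀ = 8.75 − 7.795 = 0.9547 mg/L.
t_c = (1/0.8640) ln[(1.20/0.336)(1 − 0.9547×0.8640/(0.336×10.55))] = 1.157 × ln(2.741) = 1.167 d.
D_c = (0.336/1.20) × 10.55 × e^(−0.336×1.167) = 0.2800 × 10.55 × 0.6756 = 1.997 mg/L.
Minimum DO = 8.75 − 1.997 = 6.753 mg/L.

t_c ≈ 1.17 d; minimum DO ≈ 6.75 mg/L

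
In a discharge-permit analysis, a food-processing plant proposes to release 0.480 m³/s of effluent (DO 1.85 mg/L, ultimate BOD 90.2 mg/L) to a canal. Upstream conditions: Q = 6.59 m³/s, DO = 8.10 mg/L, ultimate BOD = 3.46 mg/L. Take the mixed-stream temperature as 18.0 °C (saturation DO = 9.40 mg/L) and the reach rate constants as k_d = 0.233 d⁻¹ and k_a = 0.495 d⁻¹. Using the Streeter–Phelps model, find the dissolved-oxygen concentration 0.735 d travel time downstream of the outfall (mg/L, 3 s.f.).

DO ≈ 6.97 mg/L

Mixed DO = (6.59×8.10 + 0.480×1.85)/(6.59+0.480) = 54.27/7.070 = 7.676 mg/L.
Mixed L₀ = (6.59×3.46 + 0.480×90.2)/(7.070) = 66.10/7.070 = 9.349 mg/L.
Initial deficit D₀ = C_s − DO₀ = 9.40 − 7.676 = 1.724 mg/L.
D(0.735) = [0.233×9.349/(0.495−0.233)](e^(−0.233×0.735) − e^(−0.495×0.735)) + 1.724 e^(−0.495×0.735)
= 8.314 × (0.8426 − 0.6950) + 1.724 × 0.6950 = 2.426 mg/L.
DO = 9.40 − 2.426 = 6.974 mg/L.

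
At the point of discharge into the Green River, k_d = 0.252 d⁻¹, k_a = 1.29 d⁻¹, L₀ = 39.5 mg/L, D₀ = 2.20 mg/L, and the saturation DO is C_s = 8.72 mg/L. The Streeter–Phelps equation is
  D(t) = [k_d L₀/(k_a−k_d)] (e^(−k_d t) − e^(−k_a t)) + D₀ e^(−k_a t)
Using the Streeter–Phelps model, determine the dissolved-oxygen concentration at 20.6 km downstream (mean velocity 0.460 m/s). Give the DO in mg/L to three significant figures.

DO ≈ 4.09 mg/L

Travel time t = x/v = 20.6 km / (0.460 m/s) = 20600 m / 0.460 m/s = 44780 s = 0.5183 d.
k_d L₀/(k_a−k_d) = 0.252×39.5/(1.29−0.252) = 9.954/1.038 = 9.590 mg/L.
e^(−k_d t) = e^(−0.252×0.5183) = 0.8776; e^(−k_a t) = e^(−1.29×0.5183) = 0.5124.
D = 9.590 × (0.8776 − 0.5124) + 2.20 × 0.5124 = 3.502 + 1.127 = 4.629 mg/L.
DO = C_s − D = 8.72 − 4.629 = 4.091 mg/L.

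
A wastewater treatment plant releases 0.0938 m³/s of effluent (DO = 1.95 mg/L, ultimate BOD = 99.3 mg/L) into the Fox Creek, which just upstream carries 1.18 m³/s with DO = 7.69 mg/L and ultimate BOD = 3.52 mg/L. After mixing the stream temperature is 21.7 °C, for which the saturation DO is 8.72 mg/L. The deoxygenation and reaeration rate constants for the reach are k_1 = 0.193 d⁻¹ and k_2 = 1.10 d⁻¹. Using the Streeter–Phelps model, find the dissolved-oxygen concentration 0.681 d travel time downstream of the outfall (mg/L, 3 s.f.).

Mixed DO = (1.18×7.69 + 0.0938×1.95)/(1.18+0.0938) = 9.257/1.274 = 7.267 mg/L.
Mixed L₀ = (1.18×3.52 + 0.0938×99.3)/(1.274) = 13.47/1.274 = 10.57 mg/L.
Initial deficit D₀ = C_s − DO₀ = 8.72 − 7.267 = 1.453 mg/L.
D(0.681) = [0.193×10.57/(1.10−0.193)](e^(−0.193×0.681) − e^(−1.10×0.681)) + 1.453 e^(−1.10×0.681)
= 2.250 × (0.8768 − 0.4728) + 1.453 × 0.4728 = 1.596 mg/L.
DO = 8.72 − 1.596 = 7.124 mg/L.

DO ≈ 7.12 mg/L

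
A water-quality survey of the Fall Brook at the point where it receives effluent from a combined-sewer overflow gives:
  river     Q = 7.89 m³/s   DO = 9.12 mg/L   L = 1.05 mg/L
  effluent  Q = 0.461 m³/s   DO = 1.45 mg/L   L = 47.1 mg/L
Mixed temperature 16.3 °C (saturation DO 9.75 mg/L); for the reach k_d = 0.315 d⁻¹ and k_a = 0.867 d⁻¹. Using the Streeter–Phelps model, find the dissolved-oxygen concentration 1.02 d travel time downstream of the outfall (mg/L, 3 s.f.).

DO ≈ 8.67 mg/L

Mixed DO = (7.89×9.12 + 0.461×1.45)/(7.89+0.461) = 72.63/8.351 = 8.697 mg/L.
Mixed L₀ = (7.89×1.05 + 0.461×47.1)/(8.351) = 30.00/8.351 = 3.592 mg/L.
Initial deficit D₀ = C_s − DO₀ = 9.75 − 8.697 = 1.053 mg/L.
D(1.02) = [0.315×3.592/(0.867−0.315)](e^(−0.315×1.02) − e^(−0.867×1.02)) + 1.053 e^(−0.867×1.02)
= 2.050 × (0.7252 − 0.4130) + 1.053 × 0.4130 = 1.075 mg/L.
DO = 9.75 − 1.075 = 8.675 mg/L.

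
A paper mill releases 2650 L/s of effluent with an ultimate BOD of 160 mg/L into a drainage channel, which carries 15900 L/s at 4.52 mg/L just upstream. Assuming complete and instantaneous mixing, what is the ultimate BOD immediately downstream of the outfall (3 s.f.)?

26.7 mg/L

Flow-weighted mixing: C = (Q_r C_r + Q_w C_w)/(Q_r + Q_w)
= (15900×4.52 + 2650×160)/(15900 + 2650) = 495900/18550 = 26.73 mg/L.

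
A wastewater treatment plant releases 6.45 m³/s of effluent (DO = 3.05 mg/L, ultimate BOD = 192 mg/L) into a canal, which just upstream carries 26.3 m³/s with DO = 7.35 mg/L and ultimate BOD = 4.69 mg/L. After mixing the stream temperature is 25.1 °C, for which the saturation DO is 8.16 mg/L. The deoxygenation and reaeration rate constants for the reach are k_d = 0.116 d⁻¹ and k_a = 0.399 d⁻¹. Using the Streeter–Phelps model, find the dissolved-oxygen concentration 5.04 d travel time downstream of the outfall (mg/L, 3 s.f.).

DO ≈ 0.721 mg/L

Mixed DO = (26.3×7.35 + 6.45×3.05)/(26.3+6.45) = 213.0/32.75 = 6.503 mg/L.
Mixed L₀ = (26.3×4.69 + 6.45×192)/(32.75) = 1362/32.75 = 41.58 mg/L.
Initial deficit D₀ = C_s − DO₀ = 8.16 − 6.503 = 1.657 mg/L.
D(5.04) = [0.116×41.58/(0.399−0.116)](e^(−0.116×5.04) − e^(−0.399×5.04)) + 1.657 e^(−0.399×5.04)
= 17.04 × (0.5573 − 0.1339) + 1.657 × 0.1339 = 7.439 mg/L.
DO = 8.16 − 7.439 = 0.7212 mg/L.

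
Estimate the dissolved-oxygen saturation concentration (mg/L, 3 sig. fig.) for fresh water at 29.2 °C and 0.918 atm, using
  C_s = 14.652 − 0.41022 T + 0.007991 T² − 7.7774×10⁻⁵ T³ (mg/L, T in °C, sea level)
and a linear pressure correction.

At sea level: C_s = 14.652 − 0.41022×29.2 + 0.007991×29.2² − 7.7774×10⁻⁵×29.2³ = 7.551 mg/L.
Pressure correction: C_s' = 7.551 × 0.918 = 6.932 mg/L.

C_s ≈ 6.93 mg/L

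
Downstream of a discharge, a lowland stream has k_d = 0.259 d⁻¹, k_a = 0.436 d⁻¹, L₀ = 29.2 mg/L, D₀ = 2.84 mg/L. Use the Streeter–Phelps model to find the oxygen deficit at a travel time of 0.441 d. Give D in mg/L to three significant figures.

k_d L₀/(k_a−k_d) = 0.259×29.2/(0.436−0.259) = 7.563/0.1770 = 42.73 mg/L.
e^(−k_d t) = e^(−0.259×0.4410) = 0.8921; e^(−k_a t) = e^(−0.436×0.4410) = 0.8251.
D = 42.73 × (0.8921 − 0.8251) + 2.84 × 0.8251 = 2.862 + 2.343 = 5.205 mg/L.

D ≈ 5.21 mg/L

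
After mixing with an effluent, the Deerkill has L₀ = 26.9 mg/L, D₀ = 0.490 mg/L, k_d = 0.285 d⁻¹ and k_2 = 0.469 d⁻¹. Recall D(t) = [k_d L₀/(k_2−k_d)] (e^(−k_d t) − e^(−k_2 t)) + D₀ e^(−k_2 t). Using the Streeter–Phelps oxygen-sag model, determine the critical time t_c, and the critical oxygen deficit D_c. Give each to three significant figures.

t_c = [1/(k_2−k_d)] ln[(k_2/k_d)(1 − D₀(k_2−k_d)/(k_d L₀))]
= [1/(0.469−0.285)] ln[(0.469/0.285)(1 − 0.490×0.1840/(0.285×26.9))]
= (1/0.1840) ln[1.646 × 0.9882] = 5.435 × ln(1.626) = 5.435 × 0.4863 = 2.643 d.
D_c = (k_d/k_2) L₀ e^(−k_d t_c) = (0.285/0.469) × 26.9 × e^(−0.285×2.643) = 0.6077 × 26.9 × 0.4709 = 7.697 mg/L.

t_c ≈ 2.64 d; D_c ≈ 7.70 mg/L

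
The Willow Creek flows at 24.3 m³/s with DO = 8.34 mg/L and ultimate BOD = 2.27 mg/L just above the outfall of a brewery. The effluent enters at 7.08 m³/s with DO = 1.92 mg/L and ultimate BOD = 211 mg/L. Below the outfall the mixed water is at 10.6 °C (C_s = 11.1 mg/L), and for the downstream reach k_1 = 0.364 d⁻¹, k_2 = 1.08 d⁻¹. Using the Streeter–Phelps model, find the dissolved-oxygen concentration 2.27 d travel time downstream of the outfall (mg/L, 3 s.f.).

Mixed DO = (24.3×8.34 + 7.08×1.92)/(24.3+7.08) = 216.3/31.38 = 6.892 mg/L.
Mixed L₀ = (24.3×2.27 + 7.08×211)/(31.38) = 1549/31.38 = 49.36 mg/L.
Initial deficit D₀ = C_s − DO₀ = 11.1 − 6.892 = 4.208 mg/L.
D(2.27) = [0.364×49.36/(1.08−0.364)](e^(−0.364×2.27) − e^(−1.08×2.27)) + 4.208 e^(−1.08×2.27)
= 25.10 × (0.4377 − 0.08616) + 4.208 × 0.08616 = 9.184 mg/L.
DO = 11.1 − 9.184 = 1.916 mg/L.

DO ≈ 1.92 mg/L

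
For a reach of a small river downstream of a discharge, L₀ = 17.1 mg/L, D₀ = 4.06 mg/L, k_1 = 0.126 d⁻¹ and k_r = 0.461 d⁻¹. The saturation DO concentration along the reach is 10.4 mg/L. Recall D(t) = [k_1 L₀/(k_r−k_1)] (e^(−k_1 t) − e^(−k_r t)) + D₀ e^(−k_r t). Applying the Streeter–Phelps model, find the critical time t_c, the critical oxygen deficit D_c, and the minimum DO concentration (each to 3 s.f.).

At the critical point dD/dt = 0, so k_1 L₀ e^(−k_1 t) = k_r D. Substituting D(t) from the Streeter–Phelps equation and solving for t gives
t_c = ln[(k_r/k_1)(1 − D₀(k_r−k_1)/(k_1 L₀))] / (k_r−k_1).
Here k_r−k_1 = 0.3350 d⁻¹ and 1 − D₀(k_r−k_1)/(k_1 L₀) = 1 − 4.06×0.3350/(0.126×17.1) = 0.3687, so
t_c = ln(3.659 × 0.3687) / 0.3350 = 0.2995 / 0.3350 = 0.8939 d.
D_c = (k_1/k_r) L₀ e^(−k_1 t_c) = (0.126/0.461) × 17.1 × e^(−0.126×0.8939) = 0.2733 × 17.1 × 0.8935 = 4.176 mg/L.
Minimum DO = C_s − D_c = 10.4 − 4.176 = 6.224 mg/L.

t_c ≈ 0.894 d; D_c ≈ 4.18 mg/L; min DO ≈ 6.22 mg/L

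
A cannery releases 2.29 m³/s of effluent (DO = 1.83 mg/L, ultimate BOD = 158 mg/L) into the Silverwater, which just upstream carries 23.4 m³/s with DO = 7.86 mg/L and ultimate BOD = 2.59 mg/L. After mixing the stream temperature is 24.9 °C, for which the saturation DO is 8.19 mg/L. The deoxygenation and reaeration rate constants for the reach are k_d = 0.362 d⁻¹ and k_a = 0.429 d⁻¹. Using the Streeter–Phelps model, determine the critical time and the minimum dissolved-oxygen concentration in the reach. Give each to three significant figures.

Mixed DO = (23.4×7.86 + 2.29×1.83)/(23.4+2.29) = 188.1/25.69 = 7.322 mg/L.
Mixed L₀ = (23.4×2.59 + 2.29×158)/(25.69) = 422.4/25.69 = 16.44 mg/L.
Initial deficit D₀ = C_s − DO₀ = 8.19 − 7.322 = 0.8675 mg/L.
t_c = (1/0.06700) ln[(0.429/0.362)(1 − 0.8675×0.06700/(0.362×16.44))] = 14.93 × ln(1.174) = 2.388 d.
D_c = (0.362/0.429) × 16.44 × e^(−0.362×2.388) = 0.8438 × 16.44 × 0.4213 = 5.845 mg/L.
Minimum DO = 8.19 − 5.845 = 2.345 mg/L.

t_c ≈ 2.39 d; minimum DO ≈ 2.34 mg/L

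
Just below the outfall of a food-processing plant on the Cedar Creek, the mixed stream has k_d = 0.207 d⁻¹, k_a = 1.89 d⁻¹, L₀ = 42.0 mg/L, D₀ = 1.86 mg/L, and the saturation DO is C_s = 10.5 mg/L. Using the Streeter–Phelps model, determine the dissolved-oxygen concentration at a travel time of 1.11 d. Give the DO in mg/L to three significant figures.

k_d L₀/(k_a−k_d) = 0.207×42.0/(1.89−0.207) = 8.694/1.683 = 5.166 mg/L.
e^(−k_d t) = e^(−0.207×1.110) = 0.7947; e^(−k_a t) = e^(−1.89×1.110) = 0.1227.
D = 5.166 × (0.7947 − 0.1227) + 1.86 × 0.1227 = 3.471 + 0.2282 = 3.700 mg/L.
DO = C_s − D = 10.5 − 3.700 = 6.800 mg/L.

DO ≈ 6.80 mg/L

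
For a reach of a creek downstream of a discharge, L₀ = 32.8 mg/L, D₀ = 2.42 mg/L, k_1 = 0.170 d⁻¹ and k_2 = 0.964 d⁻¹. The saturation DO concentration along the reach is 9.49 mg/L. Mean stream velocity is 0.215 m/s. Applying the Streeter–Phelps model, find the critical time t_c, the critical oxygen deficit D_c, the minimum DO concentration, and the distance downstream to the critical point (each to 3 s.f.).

At the critical point dD/dt = 0, so k_1 L₀ e^(−k_1 t) = k_2 D. Substituting D(t) from the Streeter–Phelps equation and solving for t gives
t_c = ln[(k_2/k_1)(1 − D₀(k_2−k_1)/(k_1 L₀))] / (k_2−k_1).
Here k_2−k_1 = 0.7940 d⁻¹ and 1 − D₀(k_2−k_1)/(k_1 L₀) = 1 − 2.42×0.7940/(0.170×32.8) = 0.6554, so
t_c = ln(5.671 × 0.6554) / 0.7940 = 1.313 / 0.7940 = 1.653 d.
D_c = (k_1/k_2) L₀ e^(−k_1 t_c) = (0.170/0.964) × 32.8 × e^(−0.170×1.653) = 0.1763 × 32.8 × 0.7550 = 4.367 mg/L.
Minimum DO = C_s − D_c = 9.49 − 4.367 = 5.123 mg/L.
x_c = v t_c = 0.215 m/s × 1.653 d × 86400 s/d = 30710 m ≈ 30.7 km.

t_c ≈ 1.65 d; D_c ≈ 4.37 mg/L; min DO ≈ 5.12 mg/L; x_c ≈ 30.7 km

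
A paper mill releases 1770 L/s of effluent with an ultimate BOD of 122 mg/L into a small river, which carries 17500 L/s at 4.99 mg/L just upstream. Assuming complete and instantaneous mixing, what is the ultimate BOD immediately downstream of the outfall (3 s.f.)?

15.7 mg/L

Flow-weighted mixing: C = (Q_r C_r + Q_w C_w)/(Q_r + Q_w)
= (17500×4.99 + 1770×122)/(17500 + 1770) = 303300/19270 = 15.74 mg/L.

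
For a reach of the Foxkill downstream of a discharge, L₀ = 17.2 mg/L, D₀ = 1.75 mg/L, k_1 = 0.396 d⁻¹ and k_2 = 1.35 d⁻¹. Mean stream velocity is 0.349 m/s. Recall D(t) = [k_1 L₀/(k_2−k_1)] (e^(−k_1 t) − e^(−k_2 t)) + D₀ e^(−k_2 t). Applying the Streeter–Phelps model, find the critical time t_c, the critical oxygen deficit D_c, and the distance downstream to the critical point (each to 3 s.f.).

t_c ≈ 0.991 d; D_c ≈ 3.41 mg/L; x_c ≈ 29.9 km

With k_2/k_1 = 3.409 and 1 − D₀(k_2−k_1)/(k_1 L₀) = 0.7549,
t_c = ln(3.409 × 0.7549) / (1.35 − 0.396) = ln(2.573) / 0.9540 = 0.9453/0.9540 = 0.9908 d.
L(t_c) = L₀ e^(−k_1 t_c) = 17.2 × 0.6755 = 11.62 mg/L, and at the critical point k_2 D_c = k_1 L, so D_c = (0.396/1.35) × 11.62 = 3.408 mg/L.
x_c = v t_c = 0.349 m/s × 0.9908 d × 86400 s/d = 29880 m ≈ 29.9 km.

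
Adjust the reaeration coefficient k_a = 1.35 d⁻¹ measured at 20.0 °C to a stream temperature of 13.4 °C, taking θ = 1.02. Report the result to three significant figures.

k_a(T₂) = k_a(T₁) · θ^(T₂−T₁) = 1.35 × 1.02^(13.4−20.0)
= 1.35 × 1.02^-6.60 = 1.35 × 0.8775 = 1.185 d⁻¹.

k_a ≈ 1.18 d⁻¹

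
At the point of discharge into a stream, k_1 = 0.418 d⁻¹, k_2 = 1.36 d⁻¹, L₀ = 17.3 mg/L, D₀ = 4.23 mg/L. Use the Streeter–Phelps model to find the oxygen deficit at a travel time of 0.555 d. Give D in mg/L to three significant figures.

k_1 L₀/(k_2−k_1) = 0.418×17.3/(1.36−0.418) = 7.231/0.9420 = 7.677 mg/L.
e^(−k_1 t) = e^(−0.418×0.5550) = 0.7930; e^(−k_2 t) = e^(−1.36×0.5550) = 0.4701.
D = 7.677 × (0.7930 − 0.4701) + 4.23 × 0.4701 = 2.478 + 1.989 = 4.467 mg/L.

D ≈ 4.47 mg/L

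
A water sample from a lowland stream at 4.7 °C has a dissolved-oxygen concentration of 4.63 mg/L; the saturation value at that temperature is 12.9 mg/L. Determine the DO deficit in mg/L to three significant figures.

D ≈ 8.27 mg/L

D = C_s − C = 12.9 − 4.63 = 8.27 mg/L.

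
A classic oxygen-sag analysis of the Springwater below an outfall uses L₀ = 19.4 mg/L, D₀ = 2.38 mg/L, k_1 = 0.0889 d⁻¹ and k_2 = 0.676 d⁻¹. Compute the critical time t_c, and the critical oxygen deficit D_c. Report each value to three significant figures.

t_c ≈ 0.625 d; D_c ≈ 2.41 mg/L

With k_2/k_1 = 7.604 and 1 − D₀(k_2−k_1)/(k_1 L₀) = 0.1898,
t_c = ln(7.604 × 0.1898) / (0.676 − 0.0889) = ln(1.443) / 0.5871 = 0.3670/0.5871 = 0.6250 d.
D_c = (k_1/k_2) L₀ e^(−k_1 t_c) = (0.0889/0.676) × 19.4 × e^(−0.0889×0.6250) = 0.1315 × 19.4 × 0.9459 = 2.413 mg/L.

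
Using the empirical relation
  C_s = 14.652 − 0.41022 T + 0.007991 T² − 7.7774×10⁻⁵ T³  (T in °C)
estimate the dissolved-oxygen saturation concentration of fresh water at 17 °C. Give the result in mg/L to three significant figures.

C_s ≈ 9.61 mg/L

C_s = 14.652 − 0.41022×17 + 0.007991×17² − 7.7774×10⁻⁵×17³ = 9.606 mg/L.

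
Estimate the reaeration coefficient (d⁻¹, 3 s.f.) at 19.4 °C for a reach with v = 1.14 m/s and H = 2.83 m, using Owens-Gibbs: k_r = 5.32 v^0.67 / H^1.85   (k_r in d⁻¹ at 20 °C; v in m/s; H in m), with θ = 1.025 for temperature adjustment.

k_r ≈ 0.835 d⁻¹

k_r(20) = 5.32 × 1.14^0.67 / 2.83^1.85 = 5.32 × 1.092 / 6.852 = 0.8477 d⁻¹.
k_r(19.4) = 0.8477 × 1.025^(19.4−20) = 0.8477 × 0.9853 = 0.8352 d⁻¹.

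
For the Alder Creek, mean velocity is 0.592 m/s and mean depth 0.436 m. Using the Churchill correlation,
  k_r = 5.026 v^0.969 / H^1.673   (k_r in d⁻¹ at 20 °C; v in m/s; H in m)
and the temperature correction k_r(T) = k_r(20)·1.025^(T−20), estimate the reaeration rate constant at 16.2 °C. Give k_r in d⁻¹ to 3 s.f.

k_r ≈ 11.0 d⁻¹

k_r(20) = 5.026 × 0.592^0.969 / 0.436^1.673 = 5.026 × 0.6017 / 0.2494 = 12.13 d⁻¹.
k_r(16.2) = 12.13 × 1.025^(16.2−20) = 12.13 × 0.9104 = 11.04 d⁻¹.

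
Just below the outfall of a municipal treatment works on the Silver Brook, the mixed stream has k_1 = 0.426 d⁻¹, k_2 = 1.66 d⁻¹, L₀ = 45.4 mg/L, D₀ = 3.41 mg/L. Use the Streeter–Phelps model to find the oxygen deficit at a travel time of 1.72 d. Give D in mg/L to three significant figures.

k_1 L₀/(k_2−k_1) = 0.426×45.4/(1.66−0.426) = 19.34/1.234 = 15.67 mg/L.
e^(−k_1 t) = e^(−0.426×1.720) = 0.4806; e^(−k_2 t) = e^(−1.66×1.720) = 0.05754.
D = 15.67 × (0.4806 − 0.05754) + 3.41 × 0.05754 = 6.631 + 0.1962 = 6.827 mg/L.

D ≈ 6.83 mg/L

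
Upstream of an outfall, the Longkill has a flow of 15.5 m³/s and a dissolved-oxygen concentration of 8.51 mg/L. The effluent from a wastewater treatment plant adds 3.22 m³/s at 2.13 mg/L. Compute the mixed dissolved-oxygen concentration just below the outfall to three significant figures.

Flow-weighted mixing: C = (Q_r C_r + Q_w C_w)/(Q_r + Q_w)
= (15.5×8.51 + 3.22×2.13)/(15.5 + 3.22) = 138.8/18.72 = 7.413 mg/L.

7.41 mg/L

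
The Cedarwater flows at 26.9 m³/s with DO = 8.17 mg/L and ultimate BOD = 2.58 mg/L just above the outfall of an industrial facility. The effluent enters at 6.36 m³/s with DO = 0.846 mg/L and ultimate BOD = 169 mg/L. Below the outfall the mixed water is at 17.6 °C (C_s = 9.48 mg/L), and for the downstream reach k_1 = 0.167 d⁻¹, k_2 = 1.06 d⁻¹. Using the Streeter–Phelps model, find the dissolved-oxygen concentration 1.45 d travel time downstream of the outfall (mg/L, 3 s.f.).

DO ≈ 5.23 mg/L

Mixed DO = (26.9×8.17 + 6.36×0.846)/(26.9+6.36) = 225.2/33.26 = 6.769 mg/L.
Mixed L₀ = (26.9×2.58 + 6.36×169)/(33.26) = 1144/33.26 = 34.40 mg/L.
Initial deficit D₀ = C_s − DO₀ = 9.48 − 6.769 = 2.711 mg/L.
D(1.45) = [0.167×34.40/(1.06−0.167)](e^(−0.167×1.45) − e^(−1.06×1.45)) + 2.711 e^(−1.06×1.45)
= 6.434 × (0.7849 − 0.2150) + 2.711 × 0.2150 = 4.249 mg/L.
DO = 9.48 − 4.249 = 5.231 mg/L.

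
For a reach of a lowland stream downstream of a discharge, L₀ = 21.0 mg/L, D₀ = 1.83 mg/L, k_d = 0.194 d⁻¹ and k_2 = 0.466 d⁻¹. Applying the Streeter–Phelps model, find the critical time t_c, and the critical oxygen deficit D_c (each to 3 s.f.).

t_c ≈ 2.74 d; D_c ≈ 5.14 mg/L

At the critical point dD/dt = 0, so k_d L₀ e^(−k_d t) = k_2 D. Substituting D(t) from the Streeter–Phelps equation and solving for t gives
t_c = ln[(k_2/k_d)(1 − D₀(k_2−k_d)/(k_d L₀))] / (k_2−k_d).
Here k_2−k_d = 0.2720 d⁻¹ and 1 − D₀(k_2−k_d)/(k_d L₀) = 1 − 1.83×0.2720/(0.194×21.0) = 0.8778, so
t_c = ln(2.402 × 0.8778) / 0.2720 = 0.7460 / 0.2720 = 2.743 d.
D_c = (k_d/k_2) L₀ e^(−k_d t_c) = (0.194/0.466) × 21.0 × e^(−0.194×2.743) = 0.4163 × 21.0 × 0.5874 = 5.135 mg/L.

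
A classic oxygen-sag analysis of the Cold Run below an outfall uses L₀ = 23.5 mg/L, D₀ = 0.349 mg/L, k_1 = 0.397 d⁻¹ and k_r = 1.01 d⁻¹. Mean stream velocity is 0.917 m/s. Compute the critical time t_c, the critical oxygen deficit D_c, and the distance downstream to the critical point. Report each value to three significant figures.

With k_r/k_1 = 2.544 and 1 − D₀(k_r−k_1)/(k_1 L₀) = 0.9771,
t_c = ln(2.544 × 0.9771) / (1.01 − 0.397) = ln(2.486) / 0.6130 = 0.9106/0.6130 = 1.485 d.
L(t_c) = L₀ e^(−k_1 t_c) = 23.5 × 0.5545 = 13.03 mg/L, and at the critical point k_r D_c = k_1 L, so D_c = (0.397/1.01) × 13.03 = 5.122 mg/L.
x_c = v t_c = 0.917 m/s × 1.485 d × 86400 s/d = 117700 m ≈ 118 km.

t_c ≈ 1.49 d; D_c ≈ 5.12 mg/L; x_c ≈ 118 km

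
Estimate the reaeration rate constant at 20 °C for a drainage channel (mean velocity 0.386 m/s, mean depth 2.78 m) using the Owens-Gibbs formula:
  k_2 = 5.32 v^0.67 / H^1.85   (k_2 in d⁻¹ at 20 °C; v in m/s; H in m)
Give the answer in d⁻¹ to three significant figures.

k_2 = 5.32 × 0.386^0.67 / 2.78^1.85 = 5.32 × 0.5285 / 6.630 = 0.4241 d⁻¹.

k_2 ≈ 0.424 d⁻¹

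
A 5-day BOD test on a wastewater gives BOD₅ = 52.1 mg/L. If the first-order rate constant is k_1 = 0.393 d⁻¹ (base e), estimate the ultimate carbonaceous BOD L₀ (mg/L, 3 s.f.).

BOD₅ = L₀(1 − e^(−5k_1)) ⇒ L₀ = BOD₅ / (1 − e^(−5×0.393))
= 52.1 / (1 − 0.1402) = 52.1 / 0.8598 = 60.59 mg/L.

L₀ ≈ 60.6 mg/L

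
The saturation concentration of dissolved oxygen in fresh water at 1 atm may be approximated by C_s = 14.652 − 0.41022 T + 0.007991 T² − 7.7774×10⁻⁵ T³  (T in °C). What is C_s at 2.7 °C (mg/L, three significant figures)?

C_s = 14.652 − 0.41022×2.7 + 0.007991×2.7² − 7.7774×10⁻⁵×2.7³ = 13.60 mg/L.

C_s ≈ 13.6 mg/L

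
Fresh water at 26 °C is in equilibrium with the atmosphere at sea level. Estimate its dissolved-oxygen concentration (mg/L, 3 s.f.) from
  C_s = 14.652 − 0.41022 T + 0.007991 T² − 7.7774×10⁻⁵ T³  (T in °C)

C_s = 14.652 − 0.41022×26 + 0.007991×26² − 7.7774×10⁻⁵×26³ = 8.021 mg/L.

C_s ≈ 8.02 mg/L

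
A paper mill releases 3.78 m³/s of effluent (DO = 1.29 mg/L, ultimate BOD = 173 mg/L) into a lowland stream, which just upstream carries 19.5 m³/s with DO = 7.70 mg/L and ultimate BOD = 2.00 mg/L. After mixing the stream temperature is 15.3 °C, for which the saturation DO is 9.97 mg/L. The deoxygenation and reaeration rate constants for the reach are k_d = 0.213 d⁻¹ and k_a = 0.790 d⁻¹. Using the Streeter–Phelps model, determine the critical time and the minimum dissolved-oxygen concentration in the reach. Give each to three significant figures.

Mixed DO = (19.5×7.70 + 3.78×1.29)/(19.5+3.78) = 155.0/23.28 = 6.659 mg/L.
Mixed L₀ = (19.5×2.00 + 3.78×173)/(23.28) = 692.9/23.28 = 29.77 mg/L.
Initial deficit D₀ = C_s − DO₀ = 9.97 − 6.659 = 3.311 mg/L.
t_c = (1/0.5770) ln[(0.790/0.213)(1 − 3.311×0.5770/(0.213×29.77))] = 1.733 × ln(2.591) = 1.650 d.
D_c = (0.213/0.790) × 29.77 × e^(−0.213×1.650) = 0.2696 × 29.77 × 0.7036 = 5.647 mg/L.
Minimum DO = 9.97 − 5.647 = 4.323 mg/L.

t_c ≈ 1.65 d; minimum DO ≈ 4.32 mg/L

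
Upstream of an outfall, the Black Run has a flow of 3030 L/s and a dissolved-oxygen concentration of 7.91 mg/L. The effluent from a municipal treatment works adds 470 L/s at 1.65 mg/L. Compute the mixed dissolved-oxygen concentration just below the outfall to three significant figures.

7.07 mg/L

Flow-weighted mixing: C = (Q_r C_r + Q_w C_w)/(Q_r + Q_w)
= (3030×7.91 + 470×1.65)/(3030 + 470) = 24740/3500 = 7.069 mg/L.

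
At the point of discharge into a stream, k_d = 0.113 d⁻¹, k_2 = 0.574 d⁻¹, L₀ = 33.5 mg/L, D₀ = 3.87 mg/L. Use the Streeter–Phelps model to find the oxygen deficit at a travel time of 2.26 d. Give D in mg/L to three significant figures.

k_d L₀/(k_2−k_d) = 0.113×33.5/(0.574−0.113) = 3.786/0.4610 = 8.211 mg/L.
e^(−k_d t) = e^(−0.113×2.260) = 0.7746; e^(−k_2 t) = e^(−0.574×2.260) = 0.2733.
D = 8.211 × (0.7746 − 0.2733) + 3.87 × 0.2733 = 4.117 + 1.058 = 5.174 mg/L.

D ≈ 5.17 mg/L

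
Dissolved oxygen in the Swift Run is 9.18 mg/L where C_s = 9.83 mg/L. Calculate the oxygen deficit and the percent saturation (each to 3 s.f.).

D = C_s − C = 9.83 − 9.18 = 0.650 mg/L.
% saturation = 9.18/9.83 × 100 = 93.4 %.

D ≈ 0.650 mg/L; 93.4 % saturation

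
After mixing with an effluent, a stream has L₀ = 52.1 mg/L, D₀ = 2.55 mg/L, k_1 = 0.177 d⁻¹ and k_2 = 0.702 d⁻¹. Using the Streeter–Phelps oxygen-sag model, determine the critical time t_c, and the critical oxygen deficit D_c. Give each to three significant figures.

With k_2/k_1 = 3.966 and 1 − D₀(k_2−k_1)/(k_1 L₀) = 0.8548,
t_c = ln(3.966 × 0.8548) / (0.702 − 0.177) = ln(3.390) / 0.5250 = 1.221/0.5250 = 2.326 d.
L(t_c) = L₀ e^(−k_1 t_c) = 52.1 × 0.6626 = 34.52 mg/L, and at the critical point k_2 D_c = k_1 L, so D_c = (0.177/0.702) × 34.52 = 8.704 mg/L.

t_c ≈ 2.33 d; D_c ≈ 8.70 mg/L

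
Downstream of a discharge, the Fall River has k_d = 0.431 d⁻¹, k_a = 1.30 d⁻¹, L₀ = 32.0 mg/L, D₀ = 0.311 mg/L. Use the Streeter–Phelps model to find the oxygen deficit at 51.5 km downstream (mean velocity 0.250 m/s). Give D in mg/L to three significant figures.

Travel time t = x/v = 51.5 km / (0.250 m/s) = 51500 m / 0.250 m/s = 206000 s = 2.384 d.
k_d L₀/(k_a−k_d) = 0.431×32.0/(1.30−0.431) = 13.79/0.8690 = 15.87 mg/L.
e^(−k_d t) = e^(−0.431×2.384) = 0.3579; e^(−k_a t) = e^(−1.30×2.384) = 0.04507.
D = 15.87 × (0.3579 − 0.04507) + 0.311 × 0.04507 = 4.964 + 0.01402 = 4.978 mg/L.

D ≈ 4.98 mg/L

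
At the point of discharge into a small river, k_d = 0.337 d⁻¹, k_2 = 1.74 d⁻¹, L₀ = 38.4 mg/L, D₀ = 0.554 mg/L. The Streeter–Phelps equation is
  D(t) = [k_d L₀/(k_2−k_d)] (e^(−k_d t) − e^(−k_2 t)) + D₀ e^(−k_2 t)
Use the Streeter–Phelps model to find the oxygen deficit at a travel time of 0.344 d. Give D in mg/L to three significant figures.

k_d L₀/(k_2−k_d) = 0.337×38.4/(1.74−0.337) = 12.94/1.403 = 9.224 mg/L.
e^(−k_d t) = e^(−0.337×0.3440) = 0.8905; e^(−k_2 t) = e^(−1.74×0.3440) = 0.5496.
D = 9.224 × (0.8905 − 0.5496) + 0.554 × 0.5496 = 3.145 + 0.3045 = 3.449 mg/L.

D ≈ 3.45 mg/L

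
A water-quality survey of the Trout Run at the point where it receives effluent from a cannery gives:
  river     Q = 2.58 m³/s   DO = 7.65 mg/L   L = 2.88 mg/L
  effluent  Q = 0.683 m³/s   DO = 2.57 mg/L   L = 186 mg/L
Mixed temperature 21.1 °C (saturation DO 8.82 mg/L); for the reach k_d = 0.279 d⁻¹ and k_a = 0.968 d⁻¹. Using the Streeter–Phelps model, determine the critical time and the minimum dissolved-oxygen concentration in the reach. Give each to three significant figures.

t_c ≈ 1.60 d; minimum DO ≈ 1.21 mg/L

Mixed DO = (2.58×7.65 + 0.683×2.57)/(2.58+0.683) = 21.49/3.263 = 6.587 mg/L.
Mixed L₀ = (2.58×2.88 + 0.683×186)/(3.263) = 134.5/3.263 = 41.21 mg/L.
Initial deficit D₀ = C_s − DO₀ = 8.82 − 6.587 = 2.233 mg/L.
t_c = (1/0.6890) ln[(0.968/0.279)(1 − 2.233×0.6890/(0.279×41.21))] = 1.451 × ln(3.005) = 1.597 d.
D_c = (0.279/0.968) × 41.21 × e^(−0.279×1.597) = 0.2882 × 41.21 × 0.6405 = 7.607 mg/L.
Minimum DO = 8.82 − 7.607 = 1.213 mg/L.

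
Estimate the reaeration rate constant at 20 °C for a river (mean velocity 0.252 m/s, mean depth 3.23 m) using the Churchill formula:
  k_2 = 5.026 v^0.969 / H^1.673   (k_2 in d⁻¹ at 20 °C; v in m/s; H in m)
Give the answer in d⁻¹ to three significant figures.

k_2 = 5.026 × 0.252^0.969 / 3.23^1.673 = 5.026 × 0.2630 / 7.110 = 0.1859 d⁻¹.

k_2 ≈ 0.186 d⁻¹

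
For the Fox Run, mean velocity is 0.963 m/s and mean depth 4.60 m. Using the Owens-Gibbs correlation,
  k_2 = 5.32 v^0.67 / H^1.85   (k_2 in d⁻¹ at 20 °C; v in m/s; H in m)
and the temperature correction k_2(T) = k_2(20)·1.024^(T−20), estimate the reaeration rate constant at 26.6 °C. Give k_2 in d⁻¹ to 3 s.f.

k_2 ≈ 0.360 d⁻¹

k_2(20) = 5.32 × 0.963^0.67 / 4.60^1.85 = 5.32 × 0.9751 / 16.83 = 0.3082 d⁻¹.
k_2(26.6) = 0.3082 × 1.024^(26.6−20) = 0.3082 × 1.169 = 0.3604 d⁻¹.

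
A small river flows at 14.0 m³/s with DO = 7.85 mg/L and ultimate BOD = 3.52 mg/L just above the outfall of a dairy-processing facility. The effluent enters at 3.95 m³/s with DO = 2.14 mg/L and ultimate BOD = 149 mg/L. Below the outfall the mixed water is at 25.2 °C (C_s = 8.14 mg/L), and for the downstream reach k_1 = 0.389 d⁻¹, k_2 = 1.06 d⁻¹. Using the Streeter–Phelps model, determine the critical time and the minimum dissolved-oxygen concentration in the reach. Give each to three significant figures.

Mixed DO = (14.0×7.85 + 3.95×2.14)/(14.0+3.95) = 118.4/17.95 = 6.593 mg/L.
Mixed L₀ = (14.0×3.52 + 3.95×149)/(17.95) = 637.8/17.95 = 35.53 mg/L.
Initial deficit D₀ = C_s − DO₀ = 8.14 − 6.593 = 1.547 mg/L.
t_c = (1/0.6710) ln[(1.06/0.389)(1 − 1.547×0.6710/(0.389×35.53))] = 1.490 × ln(2.520) = 1.378 d.
D_c = (0.389/1.06) × 35.53 × e^(−0.389×1.378) = 0.3670 × 35.53 × 0.5851 = 7.630 mg/L.
Minimum DO = 8.14 − 7.630 = 0.5097 mg/L.

t_c ≈ 1.38 d; minimum DO ≈ 0.510 mg/L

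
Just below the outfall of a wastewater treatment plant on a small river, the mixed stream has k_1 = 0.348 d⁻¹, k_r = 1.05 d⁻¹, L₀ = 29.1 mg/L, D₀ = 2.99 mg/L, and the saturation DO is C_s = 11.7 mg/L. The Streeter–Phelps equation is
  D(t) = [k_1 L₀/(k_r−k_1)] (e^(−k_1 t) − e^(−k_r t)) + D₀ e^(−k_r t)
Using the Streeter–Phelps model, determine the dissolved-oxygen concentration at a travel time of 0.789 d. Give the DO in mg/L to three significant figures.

k_1 L₀/(k_r−k_1) = 0.348×29.1/(1.05−0.348) = 10.13/0.7020 = 14.43 mg/L.
e^(−k_1 t) = e^(−0.348×0.7890) = 0.7599; e^(−k_r t) = e^(−1.05×0.7890) = 0.4367.
D = 14.43 × (0.7599 − 0.4367) + 2.99 × 0.4367 = 4.662 + 1.306 = 5.968 mg/L.
DO = C_s − D = 11.7 − 5.968 = 5.732 mg/L.

DO ≈ 5.73 mg/L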